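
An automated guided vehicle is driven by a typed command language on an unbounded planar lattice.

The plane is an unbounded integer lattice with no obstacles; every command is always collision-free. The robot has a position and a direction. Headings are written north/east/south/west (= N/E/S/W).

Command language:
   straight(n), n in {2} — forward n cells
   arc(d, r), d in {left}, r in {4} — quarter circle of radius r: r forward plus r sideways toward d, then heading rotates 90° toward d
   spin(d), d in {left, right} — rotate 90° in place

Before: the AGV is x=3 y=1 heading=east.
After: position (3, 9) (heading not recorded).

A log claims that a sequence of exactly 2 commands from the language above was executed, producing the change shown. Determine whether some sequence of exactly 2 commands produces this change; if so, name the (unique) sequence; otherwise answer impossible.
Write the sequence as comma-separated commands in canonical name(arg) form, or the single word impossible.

initial: x=3 y=1 heading=east
[1] after arc(left, 4): x=7 y=5 heading=north
[2] after arc(left, 4): x=3 y=9 heading=west
no rival 2-sequence matches.

arc(left, 4), arc(left, 4)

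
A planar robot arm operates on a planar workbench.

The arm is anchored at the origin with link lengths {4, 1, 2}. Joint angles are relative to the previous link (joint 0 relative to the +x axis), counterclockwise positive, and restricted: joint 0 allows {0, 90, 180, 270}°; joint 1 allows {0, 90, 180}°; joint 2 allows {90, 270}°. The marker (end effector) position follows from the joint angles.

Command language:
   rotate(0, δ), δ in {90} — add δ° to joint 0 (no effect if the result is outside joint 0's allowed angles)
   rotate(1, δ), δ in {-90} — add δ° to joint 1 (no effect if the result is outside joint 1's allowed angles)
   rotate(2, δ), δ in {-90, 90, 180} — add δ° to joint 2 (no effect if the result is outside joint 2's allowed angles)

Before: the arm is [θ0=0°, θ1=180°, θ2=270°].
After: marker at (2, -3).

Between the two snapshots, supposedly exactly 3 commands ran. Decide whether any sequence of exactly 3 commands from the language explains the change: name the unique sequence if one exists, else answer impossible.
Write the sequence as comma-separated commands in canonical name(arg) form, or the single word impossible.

rotate(0, 90), rotate(0, 90), rotate(0, 90)

t0: [θ0=0°, θ1=180°, θ2=270°]
step 1 (rotate(0, 90)): [θ0=90°, θ1=180°, θ2=270°]
step 2 (rotate(0, 90)): [θ0=180°, θ1=180°, θ2=270°]
step 3 (rotate(0, 90)): [θ0=270°, θ1=180°, θ2=270°]
all 125 alternatives checked — unique.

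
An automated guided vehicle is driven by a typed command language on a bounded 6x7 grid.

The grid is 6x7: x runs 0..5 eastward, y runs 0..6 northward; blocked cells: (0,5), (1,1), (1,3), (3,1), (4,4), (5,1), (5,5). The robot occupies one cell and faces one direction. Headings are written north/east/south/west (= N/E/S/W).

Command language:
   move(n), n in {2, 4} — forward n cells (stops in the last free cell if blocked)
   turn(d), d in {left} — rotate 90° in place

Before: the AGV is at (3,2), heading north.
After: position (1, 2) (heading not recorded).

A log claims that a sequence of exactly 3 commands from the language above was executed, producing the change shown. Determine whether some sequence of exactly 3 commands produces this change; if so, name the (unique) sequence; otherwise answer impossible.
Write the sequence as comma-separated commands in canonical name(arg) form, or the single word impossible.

turn(left), move(2), turn(left)

start: at (3,2), heading north
[1] after turn(left): at (3,2), heading west
[2] after move(2): at (1,2), heading west
[3] after turn(left): at (1,2), heading south
all 27 alternatives checked — unique.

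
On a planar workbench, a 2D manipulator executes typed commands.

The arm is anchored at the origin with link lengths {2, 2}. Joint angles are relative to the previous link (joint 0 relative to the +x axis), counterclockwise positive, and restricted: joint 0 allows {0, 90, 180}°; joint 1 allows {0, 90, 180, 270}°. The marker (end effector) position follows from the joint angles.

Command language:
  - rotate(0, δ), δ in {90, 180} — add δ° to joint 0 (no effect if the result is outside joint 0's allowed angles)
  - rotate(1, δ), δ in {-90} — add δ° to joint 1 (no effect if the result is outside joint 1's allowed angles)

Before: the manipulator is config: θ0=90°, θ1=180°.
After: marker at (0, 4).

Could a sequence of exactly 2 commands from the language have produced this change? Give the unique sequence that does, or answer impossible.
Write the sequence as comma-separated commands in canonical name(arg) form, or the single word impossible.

begin: config: θ0=90°, θ1=180°
step 1 (rotate(1, -90)): config: θ0=90°, θ1=90°
step 2 (rotate(1, -90)): config: θ0=90°, θ1=0°
no other 2-command option fits: unique.

rotate(1, -90), rotate(1, -90)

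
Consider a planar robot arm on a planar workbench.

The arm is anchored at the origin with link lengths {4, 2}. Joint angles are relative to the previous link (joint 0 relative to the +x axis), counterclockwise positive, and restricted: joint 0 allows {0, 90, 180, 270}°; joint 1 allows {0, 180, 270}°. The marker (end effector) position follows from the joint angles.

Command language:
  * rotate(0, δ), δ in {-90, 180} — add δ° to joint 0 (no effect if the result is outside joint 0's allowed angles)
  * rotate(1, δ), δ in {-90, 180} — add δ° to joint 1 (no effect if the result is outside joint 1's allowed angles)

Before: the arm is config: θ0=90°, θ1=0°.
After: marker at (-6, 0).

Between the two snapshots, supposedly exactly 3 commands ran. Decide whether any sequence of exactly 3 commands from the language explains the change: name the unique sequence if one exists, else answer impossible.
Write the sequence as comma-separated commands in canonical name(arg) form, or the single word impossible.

t0: config: θ0=90°, θ1=0°
t=1 rotate(0, -90) ⇒ config: θ0=0°, θ1=0°
t=2 rotate(0, -90) ⇒ config: θ0=270°, θ1=0°
t=3 rotate(0, -90) ⇒ config: θ0=180°, θ1=0°
no rival 3-sequence matches.

rotate(0, -90), rotate(0, -90), rotate(0, -90)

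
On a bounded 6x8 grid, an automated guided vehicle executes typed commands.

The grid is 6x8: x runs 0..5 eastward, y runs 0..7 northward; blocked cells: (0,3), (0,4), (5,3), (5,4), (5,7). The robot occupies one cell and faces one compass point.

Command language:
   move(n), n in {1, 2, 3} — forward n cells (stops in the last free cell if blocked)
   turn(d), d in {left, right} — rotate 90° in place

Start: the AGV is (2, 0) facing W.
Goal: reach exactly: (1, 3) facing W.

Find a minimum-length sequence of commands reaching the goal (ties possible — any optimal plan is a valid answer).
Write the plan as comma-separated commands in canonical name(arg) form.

move(1), turn(right), move(3), turn(left)

t0: (2, 0) facing W
t=1 move(1) ⇒ (1, 0) facing W
t=2 turn(right) ⇒ (1, 0) facing N
t=3 move(3) ⇒ (1, 3) facing N
t=4 turn(left) ⇒ (1, 3) facing W
no 3-step plan works, so 4 is optimal.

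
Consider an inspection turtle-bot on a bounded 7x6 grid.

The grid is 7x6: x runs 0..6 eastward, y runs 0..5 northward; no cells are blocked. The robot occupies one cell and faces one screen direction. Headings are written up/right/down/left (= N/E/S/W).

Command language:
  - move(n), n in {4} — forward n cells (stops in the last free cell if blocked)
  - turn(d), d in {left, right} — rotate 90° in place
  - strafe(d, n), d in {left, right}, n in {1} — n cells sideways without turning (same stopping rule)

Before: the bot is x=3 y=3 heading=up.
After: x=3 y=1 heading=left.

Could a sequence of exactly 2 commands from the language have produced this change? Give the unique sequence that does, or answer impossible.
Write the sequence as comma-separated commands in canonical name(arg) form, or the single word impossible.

impossible

checked all 2-command options: none fits.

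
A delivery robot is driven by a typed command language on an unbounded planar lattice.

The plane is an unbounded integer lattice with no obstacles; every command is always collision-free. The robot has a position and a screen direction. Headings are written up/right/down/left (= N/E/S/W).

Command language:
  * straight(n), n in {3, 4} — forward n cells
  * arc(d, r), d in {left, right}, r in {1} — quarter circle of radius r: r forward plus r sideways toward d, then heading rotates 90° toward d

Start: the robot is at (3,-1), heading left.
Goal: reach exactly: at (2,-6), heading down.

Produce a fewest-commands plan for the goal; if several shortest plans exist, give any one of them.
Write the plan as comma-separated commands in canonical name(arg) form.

arc(left, 1), straight(4)

from: at (3,-1), heading left
1. arc(left, 1) → at (2,-2), heading down
2. straight(4) → at (2,-6), heading down
minimal: 2 command(s), checked below 2.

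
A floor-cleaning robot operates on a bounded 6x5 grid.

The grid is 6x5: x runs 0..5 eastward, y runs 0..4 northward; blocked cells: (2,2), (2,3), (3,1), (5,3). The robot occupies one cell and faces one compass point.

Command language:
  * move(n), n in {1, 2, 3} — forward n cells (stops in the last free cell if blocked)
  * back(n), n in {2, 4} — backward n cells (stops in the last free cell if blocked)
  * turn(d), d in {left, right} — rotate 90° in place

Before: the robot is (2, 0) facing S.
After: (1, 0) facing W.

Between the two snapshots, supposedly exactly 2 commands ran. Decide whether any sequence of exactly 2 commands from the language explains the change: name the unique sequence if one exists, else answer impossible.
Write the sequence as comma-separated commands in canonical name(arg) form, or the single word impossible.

key: position moved to (1,0) AND the heading swung to W — translation plus rotation needed
start: (2, 0) facing S
step 1 (turn(right)): (2, 0) facing W
step 2 (move(1)): (1, 0) facing W
uniquely the one of 49 2-step routes that fits.

turn(right), move(1)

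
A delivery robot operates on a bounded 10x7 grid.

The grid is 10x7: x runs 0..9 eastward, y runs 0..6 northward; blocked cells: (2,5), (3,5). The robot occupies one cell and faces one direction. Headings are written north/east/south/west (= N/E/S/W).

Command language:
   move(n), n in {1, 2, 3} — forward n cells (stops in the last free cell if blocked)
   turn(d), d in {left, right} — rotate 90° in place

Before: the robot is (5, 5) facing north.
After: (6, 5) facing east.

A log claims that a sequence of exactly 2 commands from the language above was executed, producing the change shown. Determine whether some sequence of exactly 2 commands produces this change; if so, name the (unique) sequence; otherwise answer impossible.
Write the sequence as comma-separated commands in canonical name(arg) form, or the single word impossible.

key: running move(1) before turn(right) would end elsewhere — order is forced
begin: (5, 5) facing north
[1] after turn(right): (5, 5) facing east
[2] after move(1): (6, 5) facing east
no other 2-command option fits: unique.

turn(right), move(1)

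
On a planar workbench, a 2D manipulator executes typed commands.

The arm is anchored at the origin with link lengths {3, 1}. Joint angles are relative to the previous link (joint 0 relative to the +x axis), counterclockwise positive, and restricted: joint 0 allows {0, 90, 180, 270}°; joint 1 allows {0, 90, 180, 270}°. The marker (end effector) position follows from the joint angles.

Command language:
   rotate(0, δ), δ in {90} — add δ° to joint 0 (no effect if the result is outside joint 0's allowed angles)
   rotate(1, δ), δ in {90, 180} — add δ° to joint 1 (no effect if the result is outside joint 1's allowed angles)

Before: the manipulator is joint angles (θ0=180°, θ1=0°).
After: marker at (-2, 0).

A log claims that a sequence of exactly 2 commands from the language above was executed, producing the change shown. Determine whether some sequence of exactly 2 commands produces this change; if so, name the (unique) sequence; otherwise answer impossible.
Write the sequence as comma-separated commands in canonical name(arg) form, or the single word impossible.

begin: joint angles (θ0=180°, θ1=0°)
1. rotate(1, 90) → joint angles (θ0=180°, θ1=90°)
2. rotate(1, 90) → joint angles (θ0=180°, θ1=180°)
no rival 2-sequence matches.

rotate(1, 90), rotate(1, 90)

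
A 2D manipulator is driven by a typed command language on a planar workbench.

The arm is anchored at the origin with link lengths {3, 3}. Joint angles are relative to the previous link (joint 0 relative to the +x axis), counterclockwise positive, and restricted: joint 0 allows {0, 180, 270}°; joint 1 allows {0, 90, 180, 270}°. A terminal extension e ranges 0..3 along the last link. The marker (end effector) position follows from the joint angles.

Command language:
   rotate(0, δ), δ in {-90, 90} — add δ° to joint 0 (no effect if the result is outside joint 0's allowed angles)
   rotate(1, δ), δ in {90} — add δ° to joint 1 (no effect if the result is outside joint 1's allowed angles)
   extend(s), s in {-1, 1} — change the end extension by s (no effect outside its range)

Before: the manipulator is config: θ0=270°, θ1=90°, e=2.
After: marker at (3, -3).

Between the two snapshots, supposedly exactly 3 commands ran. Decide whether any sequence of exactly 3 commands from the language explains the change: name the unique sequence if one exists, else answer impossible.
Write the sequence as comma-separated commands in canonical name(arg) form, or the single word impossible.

extend(-1), extend(-1), extend(-1)

start: config: θ0=270°, θ1=90°, e=2
[1] after extend(-1): config: θ0=270°, θ1=90°, e=1
[2] after extend(-1): config: θ0=270°, θ1=90°, e=0
[3] after extend(-1): config: θ0=270°, θ1=90°, e=0
all 125 alternatives checked — unique.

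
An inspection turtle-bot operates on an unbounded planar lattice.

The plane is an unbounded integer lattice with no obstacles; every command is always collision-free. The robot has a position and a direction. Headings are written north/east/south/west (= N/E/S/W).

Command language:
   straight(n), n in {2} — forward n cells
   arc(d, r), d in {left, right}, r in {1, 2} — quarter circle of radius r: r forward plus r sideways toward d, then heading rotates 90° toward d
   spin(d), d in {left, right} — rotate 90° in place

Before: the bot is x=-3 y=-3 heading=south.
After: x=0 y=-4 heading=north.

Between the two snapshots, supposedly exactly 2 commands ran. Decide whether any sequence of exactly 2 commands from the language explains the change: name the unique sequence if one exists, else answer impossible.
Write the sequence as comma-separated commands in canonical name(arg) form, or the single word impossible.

key: cell and facing (now N) both changed — the 2 commands mix motion and turning
initial: x=-3 y=-3 heading=south
t=1 arc(left, 2) ⇒ x=-1 y=-5 heading=east
t=2 arc(left, 1) ⇒ x=0 y=-4 heading=north
all 49 alternatives checked — unique.

arc(left, 2), arc(left, 1)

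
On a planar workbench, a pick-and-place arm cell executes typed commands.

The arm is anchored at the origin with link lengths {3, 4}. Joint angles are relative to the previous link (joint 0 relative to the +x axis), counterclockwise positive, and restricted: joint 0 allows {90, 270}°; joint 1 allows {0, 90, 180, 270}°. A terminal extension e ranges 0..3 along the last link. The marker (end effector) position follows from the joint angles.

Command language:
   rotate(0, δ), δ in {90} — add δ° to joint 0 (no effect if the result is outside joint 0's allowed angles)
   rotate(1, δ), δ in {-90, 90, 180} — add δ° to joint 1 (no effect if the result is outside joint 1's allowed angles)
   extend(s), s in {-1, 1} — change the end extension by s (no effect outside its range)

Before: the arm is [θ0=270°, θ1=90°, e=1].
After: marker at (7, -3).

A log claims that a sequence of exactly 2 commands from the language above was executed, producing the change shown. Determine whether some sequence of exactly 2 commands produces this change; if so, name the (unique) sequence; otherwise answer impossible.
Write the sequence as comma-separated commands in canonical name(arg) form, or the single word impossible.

extend(1), extend(1)

begin: [θ0=270°, θ1=90°, e=1]
1. extend(1) → [θ0=270°, θ1=90°, e=2]
2. extend(1) → [θ0=270°, θ1=90°, e=3]
no rival 2-sequence matches.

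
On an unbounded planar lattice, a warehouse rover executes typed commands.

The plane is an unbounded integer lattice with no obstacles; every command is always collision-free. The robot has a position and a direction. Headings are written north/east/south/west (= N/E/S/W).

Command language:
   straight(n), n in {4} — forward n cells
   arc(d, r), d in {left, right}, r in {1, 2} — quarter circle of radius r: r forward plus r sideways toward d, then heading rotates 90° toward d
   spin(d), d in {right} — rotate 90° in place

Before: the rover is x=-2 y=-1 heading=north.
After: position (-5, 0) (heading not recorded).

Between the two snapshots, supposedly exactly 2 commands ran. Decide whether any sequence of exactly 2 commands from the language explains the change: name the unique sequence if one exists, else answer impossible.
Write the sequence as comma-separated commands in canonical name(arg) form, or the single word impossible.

key: running arc(left, 1) before arc(left, 2) would end elsewhere — order is forced
initial: x=-2 y=-1 heading=north
1. arc(left, 2) → x=-4 y=1 heading=west
2. arc(left, 1) → x=-5 y=0 heading=south
uniquely the one of 36 2-step routes that fits.

arc(left, 2), arc(left, 1)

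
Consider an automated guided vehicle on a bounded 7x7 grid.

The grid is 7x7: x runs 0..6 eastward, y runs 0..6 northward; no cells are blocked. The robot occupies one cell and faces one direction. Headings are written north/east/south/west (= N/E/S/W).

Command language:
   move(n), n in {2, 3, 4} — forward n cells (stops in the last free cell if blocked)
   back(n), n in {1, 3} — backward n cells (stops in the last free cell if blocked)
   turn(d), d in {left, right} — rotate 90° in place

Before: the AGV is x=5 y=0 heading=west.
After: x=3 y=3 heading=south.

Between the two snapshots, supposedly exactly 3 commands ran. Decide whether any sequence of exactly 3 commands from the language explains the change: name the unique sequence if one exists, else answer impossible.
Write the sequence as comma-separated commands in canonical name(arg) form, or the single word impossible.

move(2), turn(left), back(3)

key: cell and facing (now S) both changed — the 3 commands mix motion and turning
initial: x=5 y=0 heading=west
[1] after move(2): x=3 y=0 heading=west
[2] after turn(left): x=3 y=0 heading=south
[3] after back(3): x=3 y=3 heading=south
uniquely the one of 343 3-step routes that fits.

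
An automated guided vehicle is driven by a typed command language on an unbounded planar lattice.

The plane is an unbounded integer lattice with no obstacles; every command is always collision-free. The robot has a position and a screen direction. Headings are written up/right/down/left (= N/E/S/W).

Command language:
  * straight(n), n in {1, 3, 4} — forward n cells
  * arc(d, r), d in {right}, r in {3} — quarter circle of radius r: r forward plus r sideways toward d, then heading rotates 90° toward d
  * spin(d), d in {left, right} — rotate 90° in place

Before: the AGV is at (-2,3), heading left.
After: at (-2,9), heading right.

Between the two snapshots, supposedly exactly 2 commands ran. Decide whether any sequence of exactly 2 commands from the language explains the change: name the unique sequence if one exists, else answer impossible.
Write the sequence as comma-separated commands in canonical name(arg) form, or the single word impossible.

arc(right, 3), arc(right, 3)

key: position moved to (-2,9) AND the heading swung to E — translation plus rotation needed
from: at (-2,3), heading left
1. arc(right, 3) → at (-5,6), heading up
2. arc(right, 3) → at (-2,9), heading right
no other 2-command option fits: unique.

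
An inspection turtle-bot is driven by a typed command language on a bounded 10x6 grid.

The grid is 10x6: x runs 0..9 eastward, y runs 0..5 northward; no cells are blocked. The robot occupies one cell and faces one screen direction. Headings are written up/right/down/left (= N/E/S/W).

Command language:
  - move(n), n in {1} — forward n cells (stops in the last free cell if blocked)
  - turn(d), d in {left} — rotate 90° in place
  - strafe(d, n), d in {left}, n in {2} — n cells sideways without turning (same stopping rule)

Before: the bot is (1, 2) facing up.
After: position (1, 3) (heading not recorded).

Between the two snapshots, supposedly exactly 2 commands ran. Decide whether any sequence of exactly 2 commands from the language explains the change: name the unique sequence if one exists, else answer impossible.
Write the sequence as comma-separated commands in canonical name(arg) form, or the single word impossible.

key: running turn(left) before move(1) would end elsewhere — order is forced
initial: (1, 2) facing up
[1] after move(1): (1, 3) facing up
[2] after turn(left): (1, 3) facing left
no other 2-command option fits: unique.

move(1), turn(left)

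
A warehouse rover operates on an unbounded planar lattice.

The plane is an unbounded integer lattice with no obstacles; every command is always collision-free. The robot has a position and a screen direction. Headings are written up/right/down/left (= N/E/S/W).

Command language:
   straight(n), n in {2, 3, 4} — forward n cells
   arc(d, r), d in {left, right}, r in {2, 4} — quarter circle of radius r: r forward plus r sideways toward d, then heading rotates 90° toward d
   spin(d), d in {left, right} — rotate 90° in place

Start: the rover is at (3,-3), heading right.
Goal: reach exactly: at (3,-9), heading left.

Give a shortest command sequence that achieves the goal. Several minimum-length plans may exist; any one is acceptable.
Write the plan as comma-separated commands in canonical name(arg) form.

arc(right, 2), straight(2), arc(right, 2)

begin: at (3,-3), heading right
t=1 arc(right, 2) ⇒ at (5,-5), heading down
t=2 straight(2) ⇒ at (5,-7), heading down
t=3 arc(right, 2) ⇒ at (3,-9), heading left
no 2-step plan works, so 3 is optimal.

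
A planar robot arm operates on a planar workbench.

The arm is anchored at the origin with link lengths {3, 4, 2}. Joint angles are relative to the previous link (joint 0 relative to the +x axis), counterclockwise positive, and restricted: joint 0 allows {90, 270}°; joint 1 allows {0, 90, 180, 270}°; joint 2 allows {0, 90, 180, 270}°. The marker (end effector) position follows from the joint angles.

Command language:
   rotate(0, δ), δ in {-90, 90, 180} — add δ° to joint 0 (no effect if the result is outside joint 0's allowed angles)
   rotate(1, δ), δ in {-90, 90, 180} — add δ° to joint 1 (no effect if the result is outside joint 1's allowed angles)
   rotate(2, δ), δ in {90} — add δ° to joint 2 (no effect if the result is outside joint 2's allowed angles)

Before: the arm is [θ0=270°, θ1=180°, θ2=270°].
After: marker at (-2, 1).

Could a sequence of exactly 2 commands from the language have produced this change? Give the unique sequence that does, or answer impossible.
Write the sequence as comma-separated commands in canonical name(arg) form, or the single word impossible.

from: [θ0=270°, θ1=180°, θ2=270°]
[1] after rotate(2, 90): [θ0=270°, θ1=180°, θ2=0°]
[2] after rotate(2, 90): [θ0=270°, θ1=180°, θ2=90°]
all 49 alternatives checked — unique.

rotate(2, 90), rotate(2, 90)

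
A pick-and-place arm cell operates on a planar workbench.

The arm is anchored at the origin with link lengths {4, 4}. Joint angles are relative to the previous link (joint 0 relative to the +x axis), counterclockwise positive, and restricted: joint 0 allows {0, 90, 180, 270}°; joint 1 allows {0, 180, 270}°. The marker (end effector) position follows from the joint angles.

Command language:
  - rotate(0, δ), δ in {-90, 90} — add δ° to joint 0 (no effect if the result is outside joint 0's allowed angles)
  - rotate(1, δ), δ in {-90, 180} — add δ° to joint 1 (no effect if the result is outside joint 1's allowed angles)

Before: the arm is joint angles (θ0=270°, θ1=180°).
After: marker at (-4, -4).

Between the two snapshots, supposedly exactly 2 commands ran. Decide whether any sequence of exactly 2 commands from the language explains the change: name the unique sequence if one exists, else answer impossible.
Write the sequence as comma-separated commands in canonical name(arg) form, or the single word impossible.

key: order matters: swapping rotate(1, 180) and rotate(1, -90) lands elsewhere
from: joint angles (θ0=270°, θ1=180°)
t=1 rotate(1, 180) ⇒ joint angles (θ0=270°, θ1=0°)
t=2 rotate(1, -90) ⇒ joint angles (θ0=270°, θ1=270°)
uniquely the one of 16 2-step routes that fits.

rotate(1, 180), rotate(1, -90)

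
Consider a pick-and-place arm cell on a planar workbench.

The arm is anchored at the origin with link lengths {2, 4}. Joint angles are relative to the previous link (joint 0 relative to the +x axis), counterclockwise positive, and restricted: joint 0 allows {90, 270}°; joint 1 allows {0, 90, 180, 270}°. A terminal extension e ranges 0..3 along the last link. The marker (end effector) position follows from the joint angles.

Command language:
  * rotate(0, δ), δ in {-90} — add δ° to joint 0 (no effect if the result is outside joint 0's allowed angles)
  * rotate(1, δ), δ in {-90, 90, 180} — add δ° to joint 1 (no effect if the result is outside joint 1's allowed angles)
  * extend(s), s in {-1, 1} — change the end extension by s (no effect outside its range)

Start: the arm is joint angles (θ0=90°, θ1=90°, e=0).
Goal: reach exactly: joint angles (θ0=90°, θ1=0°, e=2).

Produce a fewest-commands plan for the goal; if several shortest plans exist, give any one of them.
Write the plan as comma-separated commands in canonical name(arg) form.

extend(1), extend(1), rotate(1, -90)

start: joint angles (θ0=90°, θ1=90°, e=0)
t=1 extend(1) ⇒ joint angles (θ0=90°, θ1=90°, e=1)
t=2 extend(1) ⇒ joint angles (θ0=90°, θ1=90°, e=2)
t=3 rotate(1, -90) ⇒ joint angles (θ0=90°, θ1=0°, e=2)
shorter routes all fall short; 3 is best.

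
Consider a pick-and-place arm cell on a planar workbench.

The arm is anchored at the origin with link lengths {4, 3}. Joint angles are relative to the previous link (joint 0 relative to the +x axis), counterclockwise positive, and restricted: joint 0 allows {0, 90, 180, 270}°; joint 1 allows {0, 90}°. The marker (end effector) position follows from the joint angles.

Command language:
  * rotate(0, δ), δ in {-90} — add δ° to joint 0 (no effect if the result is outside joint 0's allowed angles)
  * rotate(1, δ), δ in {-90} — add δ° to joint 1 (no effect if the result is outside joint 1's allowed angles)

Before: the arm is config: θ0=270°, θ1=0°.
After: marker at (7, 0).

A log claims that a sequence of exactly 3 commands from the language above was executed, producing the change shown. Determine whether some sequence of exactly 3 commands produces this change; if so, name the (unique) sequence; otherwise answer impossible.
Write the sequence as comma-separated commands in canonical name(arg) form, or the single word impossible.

rotate(0, -90), rotate(0, -90), rotate(0, -90)

start: config: θ0=270°, θ1=0°
1. rotate(0, -90) → config: θ0=180°, θ1=0°
2. rotate(0, -90) → config: θ0=90°, θ1=0°
3. rotate(0, -90) → config: θ0=0°, θ1=0°
uniquely the one of 8 3-step routes that fits.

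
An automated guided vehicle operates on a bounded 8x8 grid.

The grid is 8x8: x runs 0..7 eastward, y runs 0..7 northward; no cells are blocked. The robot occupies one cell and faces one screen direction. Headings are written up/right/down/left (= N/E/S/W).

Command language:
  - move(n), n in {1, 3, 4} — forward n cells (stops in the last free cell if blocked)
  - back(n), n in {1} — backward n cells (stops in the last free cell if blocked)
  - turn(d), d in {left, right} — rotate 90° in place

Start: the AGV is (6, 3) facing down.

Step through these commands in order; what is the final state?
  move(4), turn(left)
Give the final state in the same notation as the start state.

(6, 0) facing right

begin: (6, 3) facing down
1. move(4) → (6, 0) facing down
2. turn(left) → (6, 0) facing right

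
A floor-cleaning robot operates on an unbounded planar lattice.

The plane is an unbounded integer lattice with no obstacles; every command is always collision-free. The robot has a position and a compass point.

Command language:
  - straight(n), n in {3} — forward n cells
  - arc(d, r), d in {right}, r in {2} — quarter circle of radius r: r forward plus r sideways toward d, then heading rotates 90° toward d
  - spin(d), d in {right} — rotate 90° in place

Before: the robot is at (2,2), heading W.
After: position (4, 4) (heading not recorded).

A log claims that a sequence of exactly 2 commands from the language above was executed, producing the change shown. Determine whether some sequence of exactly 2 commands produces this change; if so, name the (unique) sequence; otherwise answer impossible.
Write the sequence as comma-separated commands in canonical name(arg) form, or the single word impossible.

spin(right), arc(right, 2)

key: order matters: swapping spin(right) and arc(right, 2) lands elsewhere
begin: at (2,2), heading W
t=1 spin(right) ⇒ at (2,2), heading N
t=2 arc(right, 2) ⇒ at (4,4), heading E
uniquely the one of 9 2-step routes that fits.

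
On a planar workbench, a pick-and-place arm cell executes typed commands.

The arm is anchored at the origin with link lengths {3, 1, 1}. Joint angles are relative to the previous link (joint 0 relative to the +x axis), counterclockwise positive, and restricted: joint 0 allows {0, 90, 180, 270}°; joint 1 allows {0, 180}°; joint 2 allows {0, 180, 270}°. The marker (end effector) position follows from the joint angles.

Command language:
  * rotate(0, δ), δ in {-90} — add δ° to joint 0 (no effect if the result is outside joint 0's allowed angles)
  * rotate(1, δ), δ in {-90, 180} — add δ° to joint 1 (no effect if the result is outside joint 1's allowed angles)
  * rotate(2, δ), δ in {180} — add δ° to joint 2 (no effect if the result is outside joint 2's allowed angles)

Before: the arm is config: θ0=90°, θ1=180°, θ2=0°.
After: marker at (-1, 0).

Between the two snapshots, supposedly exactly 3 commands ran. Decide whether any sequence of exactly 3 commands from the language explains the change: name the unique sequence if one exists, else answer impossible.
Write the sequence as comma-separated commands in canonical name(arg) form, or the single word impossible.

rotate(0, -90), rotate(0, -90), rotate(0, -90)

initial: config: θ0=90°, θ1=180°, θ2=0°
t=1 rotate(0, -90) ⇒ config: θ0=0°, θ1=180°, θ2=0°
t=2 rotate(0, -90) ⇒ config: θ0=270°, θ1=180°, θ2=0°
t=3 rotate(0, -90) ⇒ config: θ0=180°, θ1=180°, θ2=0°
no rival 3-sequence matches.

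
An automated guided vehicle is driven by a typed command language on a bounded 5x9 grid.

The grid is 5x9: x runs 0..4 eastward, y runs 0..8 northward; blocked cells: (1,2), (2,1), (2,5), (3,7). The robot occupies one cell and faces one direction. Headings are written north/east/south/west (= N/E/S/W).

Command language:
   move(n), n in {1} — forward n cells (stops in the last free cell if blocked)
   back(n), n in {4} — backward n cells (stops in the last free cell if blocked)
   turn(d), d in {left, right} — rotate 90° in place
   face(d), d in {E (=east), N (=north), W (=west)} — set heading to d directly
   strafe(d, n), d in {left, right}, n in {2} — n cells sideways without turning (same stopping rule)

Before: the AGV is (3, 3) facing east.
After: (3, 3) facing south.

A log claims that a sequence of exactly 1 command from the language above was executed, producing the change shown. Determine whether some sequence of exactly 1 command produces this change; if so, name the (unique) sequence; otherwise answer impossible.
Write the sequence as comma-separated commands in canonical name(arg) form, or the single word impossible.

key: (3,3) unchanged — the single command moves nothing
t0: (3, 3) facing east
[1] after turn(right): (3, 3) facing south
all 9 alternatives checked — unique.

turn(right)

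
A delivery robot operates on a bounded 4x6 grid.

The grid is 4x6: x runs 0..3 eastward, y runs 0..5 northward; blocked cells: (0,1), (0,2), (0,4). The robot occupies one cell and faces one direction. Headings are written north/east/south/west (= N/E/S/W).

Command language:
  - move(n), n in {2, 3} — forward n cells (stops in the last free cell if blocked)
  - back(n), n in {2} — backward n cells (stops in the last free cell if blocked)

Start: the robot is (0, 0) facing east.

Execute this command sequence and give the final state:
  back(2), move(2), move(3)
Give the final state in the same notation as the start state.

(3, 0) facing east

initial: (0, 0) facing east
step 1 (back(2)): (0, 0) facing east
step 2 (move(2)): (2, 0) facing east
step 3 (move(3)): (3, 0) facing east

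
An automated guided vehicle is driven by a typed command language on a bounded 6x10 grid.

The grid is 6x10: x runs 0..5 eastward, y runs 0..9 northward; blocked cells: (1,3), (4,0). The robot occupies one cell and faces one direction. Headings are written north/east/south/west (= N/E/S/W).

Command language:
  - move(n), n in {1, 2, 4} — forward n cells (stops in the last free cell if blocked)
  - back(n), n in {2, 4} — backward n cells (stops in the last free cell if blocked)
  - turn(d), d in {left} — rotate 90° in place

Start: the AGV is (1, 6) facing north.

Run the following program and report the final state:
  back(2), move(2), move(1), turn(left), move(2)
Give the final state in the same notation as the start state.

(0, 7) facing west

start: (1, 6) facing north
t=1 back(2) ⇒ (1, 4) facing north
t=2 move(2) ⇒ (1, 6) facing north
t=3 move(1) ⇒ (1, 7) facing north
t=4 turn(left) ⇒ (1, 7) facing west
t=5 move(2) ⇒ (0, 7) facing west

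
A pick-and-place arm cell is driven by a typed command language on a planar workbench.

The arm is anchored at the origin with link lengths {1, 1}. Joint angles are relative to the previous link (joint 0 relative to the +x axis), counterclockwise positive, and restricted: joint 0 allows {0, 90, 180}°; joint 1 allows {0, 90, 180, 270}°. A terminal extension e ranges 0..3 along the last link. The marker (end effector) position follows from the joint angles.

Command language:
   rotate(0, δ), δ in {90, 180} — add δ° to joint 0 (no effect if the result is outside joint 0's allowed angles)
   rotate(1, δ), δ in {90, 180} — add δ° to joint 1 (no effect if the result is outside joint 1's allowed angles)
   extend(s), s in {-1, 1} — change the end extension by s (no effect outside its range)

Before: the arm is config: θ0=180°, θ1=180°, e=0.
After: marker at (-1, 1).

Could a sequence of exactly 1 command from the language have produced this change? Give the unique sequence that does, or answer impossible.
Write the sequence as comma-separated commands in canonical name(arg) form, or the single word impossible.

begin: config: θ0=180°, θ1=180°, e=0
t=1 rotate(1, 90) ⇒ config: θ0=180°, θ1=270°, e=0
no rival 1-sequence matches.

rotate(1, 90)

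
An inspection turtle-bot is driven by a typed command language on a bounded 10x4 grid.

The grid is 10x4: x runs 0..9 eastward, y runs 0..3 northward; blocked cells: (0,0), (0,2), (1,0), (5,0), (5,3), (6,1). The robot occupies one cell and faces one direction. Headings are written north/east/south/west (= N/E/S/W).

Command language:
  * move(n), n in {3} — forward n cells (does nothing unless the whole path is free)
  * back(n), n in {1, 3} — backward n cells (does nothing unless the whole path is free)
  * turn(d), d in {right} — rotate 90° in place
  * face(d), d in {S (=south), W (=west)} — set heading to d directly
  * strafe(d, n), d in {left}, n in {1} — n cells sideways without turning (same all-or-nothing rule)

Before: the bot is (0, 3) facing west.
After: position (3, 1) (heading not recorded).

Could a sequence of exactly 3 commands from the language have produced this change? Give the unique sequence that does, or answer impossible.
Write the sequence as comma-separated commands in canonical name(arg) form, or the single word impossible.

back(3), strafe(left, 1), strafe(left, 1)

key: running strafe(left, 1) before back(3) would end elsewhere — order is forced
start: (0, 3) facing west
[1] after back(3): (3, 3) facing west
[2] after strafe(left, 1): (3, 2) facing west
[3] after strafe(left, 1): (3, 1) facing west
all 343 alternatives checked — unique.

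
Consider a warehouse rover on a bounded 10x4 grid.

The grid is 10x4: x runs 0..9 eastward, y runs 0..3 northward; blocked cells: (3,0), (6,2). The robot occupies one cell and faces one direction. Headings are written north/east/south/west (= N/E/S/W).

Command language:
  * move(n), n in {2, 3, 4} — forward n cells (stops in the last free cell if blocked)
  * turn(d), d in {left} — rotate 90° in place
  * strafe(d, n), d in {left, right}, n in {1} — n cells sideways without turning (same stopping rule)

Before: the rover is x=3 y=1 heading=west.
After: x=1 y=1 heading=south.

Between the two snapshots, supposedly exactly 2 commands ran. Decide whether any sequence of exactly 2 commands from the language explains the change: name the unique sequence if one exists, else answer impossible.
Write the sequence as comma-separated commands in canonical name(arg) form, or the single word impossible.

move(2), turn(left)

key: cell and facing (now S) both changed — the 2 commands mix motion and turning
t0: x=3 y=1 heading=west
1. move(2) → x=1 y=1 heading=west
2. turn(left) → x=1 y=1 heading=south
no rival 2-sequence matches.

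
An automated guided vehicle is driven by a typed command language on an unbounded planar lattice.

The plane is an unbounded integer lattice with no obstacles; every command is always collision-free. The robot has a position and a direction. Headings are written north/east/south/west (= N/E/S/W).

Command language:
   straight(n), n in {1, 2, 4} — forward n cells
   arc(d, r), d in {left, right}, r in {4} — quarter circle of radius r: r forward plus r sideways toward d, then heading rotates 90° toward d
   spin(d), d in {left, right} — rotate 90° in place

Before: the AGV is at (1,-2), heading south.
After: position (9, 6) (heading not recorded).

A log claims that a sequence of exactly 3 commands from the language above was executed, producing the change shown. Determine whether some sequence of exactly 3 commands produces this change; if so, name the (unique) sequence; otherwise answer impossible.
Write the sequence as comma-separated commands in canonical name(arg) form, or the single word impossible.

spin(left), arc(left, 4), arc(right, 4)

key: running arc(right, 4) before spin(left) would end elsewhere — order is forced
from: at (1,-2), heading south
t=1 spin(left) ⇒ at (1,-2), heading east
t=2 arc(left, 4) ⇒ at (5,2), heading north
t=3 arc(right, 4) ⇒ at (9,6), heading east
no rival 3-sequence matches.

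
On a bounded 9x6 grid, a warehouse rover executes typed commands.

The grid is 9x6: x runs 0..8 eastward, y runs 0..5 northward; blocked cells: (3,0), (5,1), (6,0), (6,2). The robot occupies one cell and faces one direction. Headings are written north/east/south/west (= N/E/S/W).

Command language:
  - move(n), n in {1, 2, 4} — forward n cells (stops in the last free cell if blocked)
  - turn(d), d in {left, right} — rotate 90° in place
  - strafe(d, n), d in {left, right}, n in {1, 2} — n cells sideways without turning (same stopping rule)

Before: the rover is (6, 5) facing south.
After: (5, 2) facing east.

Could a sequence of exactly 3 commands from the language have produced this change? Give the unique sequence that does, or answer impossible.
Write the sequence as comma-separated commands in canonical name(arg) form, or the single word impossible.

key: cell and facing (now E) both changed — the 3 commands mix motion and turning
begin: (6, 5) facing south
1. strafe(right, 1) → (5, 5) facing south
2. move(4) → (5, 2) facing south
3. turn(left) → (5, 2) facing east
no rival 3-sequence matches.

strafe(right, 1), move(4), turn(left)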